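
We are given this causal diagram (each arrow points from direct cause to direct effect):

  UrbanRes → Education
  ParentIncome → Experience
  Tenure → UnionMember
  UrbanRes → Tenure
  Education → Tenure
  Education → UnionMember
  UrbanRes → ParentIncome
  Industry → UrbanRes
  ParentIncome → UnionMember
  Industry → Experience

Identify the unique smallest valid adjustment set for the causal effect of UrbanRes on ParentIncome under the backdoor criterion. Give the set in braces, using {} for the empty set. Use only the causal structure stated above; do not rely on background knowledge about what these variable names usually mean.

Variables eligible for adjustment (non-descendants of UrbanRes, excluding UrbanRes and ParentIncome): {Industry}.
Backdoor paths from UrbanRes to ParentIncome:
  P1: UrbanRes <- Industry -> Experience <- ParentIncome
Each backdoor path contains an unconditioned collider, so every path is already blocked with the empty conditioning set:
  P1: blocked at collider Experience (neither it nor any descendant is in the conditioning set).
The empty set is therefore the unique smallest valid set.

{}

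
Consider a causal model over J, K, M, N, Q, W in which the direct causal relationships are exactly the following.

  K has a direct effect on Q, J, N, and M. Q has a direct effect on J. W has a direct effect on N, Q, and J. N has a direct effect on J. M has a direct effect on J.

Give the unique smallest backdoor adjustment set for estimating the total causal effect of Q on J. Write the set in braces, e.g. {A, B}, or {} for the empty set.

Variables eligible for adjustment (non-descendants of Q, excluding Q and J): {K, M, N, W}.
Backdoor paths from Q to J:
  P1: Q <- K -> M -> J
  P2: Q <- K -> N <- W -> J
  P3: Q <- K -> N -> J
  P4: Q <- K -> J
  P5: Q <- W -> N <- K -> M -> J
  P6: Q <- W -> N <- K -> J
  P7: Q <- W -> N -> J
  P8: Q <- W -> J
The empty set is not sufficient: P1 (Q <- K -> M -> J) has no collider blocking it and no conditioned non-collider, so it is open.
Try {K, W}:
  P1: blocked at fork node K ∈ conditioning set.
  P2: blocked at fork node K ∈ conditioning set.
  P3: blocked at fork node K ∈ conditioning set.
  P4: blocked at fork node K ∈ conditioning set.
  P5: blocked at fork node W ∈ conditioning set.
  P6: blocked at fork node W ∈ conditioning set.
  P7: blocked at fork node W ∈ conditioning set.
  P8: blocked at fork node W ∈ conditioning set.
{K, W} contains no descendant of Q and blocks every backdoor path.
Every element of {K, W} is needed (dropping K leaves P1 open; dropping W leaves P7 open), so no proper subset is valid.
Among all size-2 subsets of the eligible variables, only {K, W} blocks every backdoor path, so it is the unique smallest valid adjustment set.

{K, W}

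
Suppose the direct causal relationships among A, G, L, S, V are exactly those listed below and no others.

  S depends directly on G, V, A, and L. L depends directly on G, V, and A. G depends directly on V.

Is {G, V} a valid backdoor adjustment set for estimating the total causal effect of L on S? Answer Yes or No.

Backdoor paths from L to S (paths whose first edge points into L):
  P1: L <- A -> S
  P2: L <- V -> G -> S
  P3: L <- V -> S
  P4: L <- G <- V -> S
  P5: L <- G -> S
Condition 1 (no descendant of L in the set): holds — descendants of L are {S}; none are in {G, V}.
Condition 2 (every backdoor path blocked by {G, V}):
  P1: open — no interior node is in the conditioning set.
  P2: blocked at fork node V ∈ conditioning set.
  P3: blocked at fork node V ∈ conditioning set.
  P4: blocked at chain node G ∈ conditioning set.
  P5: blocked at fork node G ∈ conditioning set.
{G, V} does not satisfy the backdoor criterion.

No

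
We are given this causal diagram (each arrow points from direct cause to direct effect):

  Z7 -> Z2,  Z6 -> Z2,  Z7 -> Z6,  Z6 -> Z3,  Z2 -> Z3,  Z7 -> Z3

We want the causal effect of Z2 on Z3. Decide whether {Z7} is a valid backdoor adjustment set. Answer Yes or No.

No

Backdoor paths from Z2 to Z3 (paths whose first edge points into Z2):
  P1: Z2 <- Z7 -> Z6 -> Z3
  P2: Z2 <- Z7 -> Z3
  P3: Z2 <- Z6 <- Z7 -> Z3
  P4: Z2 <- Z6 -> Z3
Condition 1 (no descendant of Z2 in the set): holds — descendants of Z2 are {Z3}; none are in {Z7}.
Condition 2 (every backdoor path blocked by {Z7}):
  P1: blocked at fork node Z7 ∈ conditioning set.
  P2: blocked at fork node Z7 ∈ conditioning set.
  P3: blocked at fork node Z7 ∈ conditioning set.
  P4: open — no interior node is in the conditioning set.
{Z7} does not satisfy the backdoor criterion.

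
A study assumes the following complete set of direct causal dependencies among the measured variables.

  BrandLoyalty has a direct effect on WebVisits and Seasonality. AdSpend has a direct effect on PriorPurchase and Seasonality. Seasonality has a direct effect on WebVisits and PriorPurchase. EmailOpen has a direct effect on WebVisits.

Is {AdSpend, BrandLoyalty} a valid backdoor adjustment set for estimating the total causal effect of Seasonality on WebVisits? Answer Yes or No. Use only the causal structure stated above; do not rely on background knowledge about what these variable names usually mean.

Yes

Backdoor paths from Seasonality to WebVisits (paths whose first edge points into Seasonality):
  P1: Seasonality <- BrandLoyalty -> WebVisits
Condition 1 (no descendant of Seasonality in the set): holds — descendants of Seasonality are {PriorPurchase, WebVisits}; none are in {AdSpend, BrandLoyalty}.
Condition 2 (every backdoor path blocked by {AdSpend, BrandLoyalty}):
  P1: blocked at fork node BrandLoyalty ∈ conditioning set.
{AdSpend, BrandLoyalty} satisfies the backdoor criterion.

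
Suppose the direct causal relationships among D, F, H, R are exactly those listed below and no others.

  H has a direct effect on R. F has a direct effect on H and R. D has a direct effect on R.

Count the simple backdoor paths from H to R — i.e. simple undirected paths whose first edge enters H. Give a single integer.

1

A backdoor path from H to R is any simple undirected path whose first edge points into H (i.e. leaves H via a parent).
Parents of H: {F}.
Enumerating:
  P1: H <- F -> R
That exhausts the simple backdoor paths. Count: 1.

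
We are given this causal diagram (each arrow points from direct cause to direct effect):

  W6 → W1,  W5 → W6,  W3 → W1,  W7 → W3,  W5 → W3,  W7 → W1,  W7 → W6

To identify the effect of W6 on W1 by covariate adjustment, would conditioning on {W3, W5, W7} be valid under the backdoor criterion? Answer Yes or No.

Backdoor paths from W6 to W1 (paths whose first edge points into W6):
  P1: W6 <- W5 -> W3 <- W7 -> W1
  P2: W6 <- W5 -> W3 -> W1
  P3: W6 <- W7 -> W3 -> W1
  P4: W6 <- W7 -> W1
Condition 1 (no descendant of W6 in the set): holds — descendants of W6 are {W1}; none are in {W3, W5, W7}.
Condition 2 (every backdoor path blocked by {W3, W5, W7}):
  P1: blocked at fork node W5 ∈ conditioning set.
  P2: blocked at fork node W5 ∈ conditioning set.
  P3: blocked at fork node W7 ∈ conditioning set.
  P4: blocked at fork node W7 ∈ conditioning set.
{W3, W5, W7} satisfies the backdoor criterion.

Yes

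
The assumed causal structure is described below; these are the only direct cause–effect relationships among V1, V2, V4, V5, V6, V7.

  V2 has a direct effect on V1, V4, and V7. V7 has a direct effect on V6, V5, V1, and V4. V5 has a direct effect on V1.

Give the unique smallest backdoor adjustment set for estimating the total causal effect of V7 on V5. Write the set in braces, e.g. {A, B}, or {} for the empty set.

{}

Variables eligible for adjustment (non-descendants of V7, excluding V7 and V5): {V2}.
Backdoor paths from V7 to V5:
  P1: V7 <- V2 -> V1 <- V5
Each backdoor path contains an unconditioned collider, so every path is already blocked with the empty conditioning set:
  P1: blocked at collider V1 (neither it nor any descendant is in the conditioning set).
The empty set is therefore the unique smallest valid set.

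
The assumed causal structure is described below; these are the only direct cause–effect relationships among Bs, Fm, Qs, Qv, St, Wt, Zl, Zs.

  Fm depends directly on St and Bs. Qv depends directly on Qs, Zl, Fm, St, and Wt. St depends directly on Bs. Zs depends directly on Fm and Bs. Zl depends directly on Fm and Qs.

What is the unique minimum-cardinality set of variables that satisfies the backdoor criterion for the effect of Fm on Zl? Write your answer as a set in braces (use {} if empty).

{}

Variables eligible for adjustment (non-descendants of Fm, excluding Fm and Zl): {Bs, Qs, St, Wt}.
Backdoor paths from Fm to Zl:
  P1: Fm <- Bs -> St -> Qv <- Qs -> Zl
  P2: Fm <- Bs -> St -> Qv <- Zl
  P3: Fm <- St -> Qv <- Qs -> Zl
  P4: Fm <- St -> Qv <- Zl
Each backdoor path contains an unconditioned collider, so every path is already blocked with the empty conditioning set:
  P1: blocked at collider Qv (neither it nor any descendant is in the conditioning set).
  P2: blocked at collider Qv (neither it nor any descendant is in the conditioning set).
  P3: blocked at collider Qv (neither it nor any descendant is in the conditioning set).
  P4: blocked at collider Qv (neither it nor any descendant is in the conditioning set).
The empty set is therefore the unique smallest valid set.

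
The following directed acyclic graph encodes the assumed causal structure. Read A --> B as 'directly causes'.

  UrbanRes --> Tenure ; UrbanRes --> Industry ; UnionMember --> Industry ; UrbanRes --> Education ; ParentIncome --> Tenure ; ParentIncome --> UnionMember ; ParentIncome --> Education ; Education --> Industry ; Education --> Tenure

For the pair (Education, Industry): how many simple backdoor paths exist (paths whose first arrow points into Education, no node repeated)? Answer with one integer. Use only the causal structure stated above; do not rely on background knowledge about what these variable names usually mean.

A backdoor path from Education to Industry is any simple undirected path whose first edge points into Education (i.e. leaves Education via a parent).
Parents of Education: {ParentIncome, UrbanRes}.
Enumerating:
  P1: Education <- UrbanRes -> Industry
  P2: Education <- UrbanRes -> Tenure <- ParentIncome -> UnionMember -> Industry
  P3: Education <- ParentIncome -> UnionMember -> Industry
  P4: Education <- ParentIncome -> Tenure <- UrbanRes -> Industry
That exhausts the simple backdoor paths. Count: 4.

4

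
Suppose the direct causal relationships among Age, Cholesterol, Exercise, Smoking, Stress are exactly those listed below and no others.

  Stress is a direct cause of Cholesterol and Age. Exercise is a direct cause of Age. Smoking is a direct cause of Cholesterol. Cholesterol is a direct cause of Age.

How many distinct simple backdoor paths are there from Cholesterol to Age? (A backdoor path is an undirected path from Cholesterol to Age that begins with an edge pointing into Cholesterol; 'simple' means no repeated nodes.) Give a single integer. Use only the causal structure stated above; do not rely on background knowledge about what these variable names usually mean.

1

A backdoor path from Cholesterol to Age is any simple undirected path whose first edge points into Cholesterol (i.e. leaves Cholesterol via a parent).
Parents of Cholesterol: {Smoking, Stress}.
Enumerating:
  P1: Cholesterol <- Stress -> Age
That exhausts the simple backdoor paths. Count: 1.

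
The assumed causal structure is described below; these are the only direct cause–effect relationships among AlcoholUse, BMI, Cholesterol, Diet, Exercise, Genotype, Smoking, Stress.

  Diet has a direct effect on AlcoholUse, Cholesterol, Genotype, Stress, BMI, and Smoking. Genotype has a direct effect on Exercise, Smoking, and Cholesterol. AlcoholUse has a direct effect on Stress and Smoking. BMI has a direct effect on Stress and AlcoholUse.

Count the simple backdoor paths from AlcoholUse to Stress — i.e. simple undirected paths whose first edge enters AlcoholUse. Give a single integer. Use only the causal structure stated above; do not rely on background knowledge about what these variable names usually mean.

4

A backdoor path from AlcoholUse to Stress is any simple undirected path whose first edge points into AlcoholUse (i.e. leaves AlcoholUse via a parent).
Parents of AlcoholUse: {BMI, Diet}.
Enumerating:
  P1: AlcoholUse <- Diet -> BMI -> Stress
  P2: AlcoholUse <- Diet -> Stress
  P3: AlcoholUse <- BMI <- Diet -> Stress
  P4: AlcoholUse <- BMI -> Stress
That exhausts the simple backdoor paths. Count: 4.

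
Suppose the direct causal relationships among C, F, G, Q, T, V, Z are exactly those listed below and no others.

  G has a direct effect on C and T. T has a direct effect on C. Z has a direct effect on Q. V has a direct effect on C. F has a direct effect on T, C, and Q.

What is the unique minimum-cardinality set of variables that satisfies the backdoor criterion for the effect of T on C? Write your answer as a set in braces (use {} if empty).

{F, G}

Variables eligible for adjustment (non-descendants of T, excluding T and C): {F, G, Q, V, Z}.
Backdoor paths from T to C:
  P1: T <- G -> C
  P2: T <- F -> C
The empty set is not sufficient: P1 (T <- G -> C) has no collider blocking it and no conditioned non-collider, so it is open.
Try {F, G}:
  P1: blocked at fork node G ∈ conditioning set.
  P2: blocked at fork node F ∈ conditioning set.
{F, G} contains no descendant of T and blocks every backdoor path.
Every element of {F, G} is needed (dropping F leaves P2 open; dropping G leaves P1 open), so no proper subset is valid.
Among all size-2 subsets of the eligible variables, only {F, G} blocks every backdoor path, so it is the unique smallest valid adjustment set.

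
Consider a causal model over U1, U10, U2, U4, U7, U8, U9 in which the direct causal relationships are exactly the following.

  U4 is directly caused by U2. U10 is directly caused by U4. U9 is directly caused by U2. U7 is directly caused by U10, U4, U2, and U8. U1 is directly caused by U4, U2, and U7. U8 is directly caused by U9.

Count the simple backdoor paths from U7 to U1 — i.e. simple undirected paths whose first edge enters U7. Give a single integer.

A backdoor path from U7 to U1 is any simple undirected path whose first edge points into U7 (i.e. leaves U7 via a parent).
Parents of U7: {U10, U2, U4, U8}.
Enumerating:
  P1: U7 <- U2 -> U4 -> U1
  P2: U7 <- U2 -> U1
  P3: U7 <- U8 <- U9 <- U2 -> U4 -> U1
  P4: U7 <- U8 <- U9 <- U2 -> U1
  P5: U7 <- U4 <- U2 -> U1
  P6: U7 <- U4 -> U1
  P7: U7 <- U10 <- U4 <- U2 -> U1
  P8: U7 <- U10 <- U4 -> U1
That exhausts the simple backdoor paths. Count: 8.

8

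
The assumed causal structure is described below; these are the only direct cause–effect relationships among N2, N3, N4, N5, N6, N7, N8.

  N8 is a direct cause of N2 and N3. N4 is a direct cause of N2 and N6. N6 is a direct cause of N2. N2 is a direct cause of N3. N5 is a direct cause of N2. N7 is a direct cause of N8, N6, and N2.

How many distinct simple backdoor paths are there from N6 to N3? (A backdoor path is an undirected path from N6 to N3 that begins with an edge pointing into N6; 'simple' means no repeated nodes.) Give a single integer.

7

A backdoor path from N6 to N3 is any simple undirected path whose first edge points into N6 (i.e. leaves N6 via a parent).
Parents of N6: {N4, N7}.
Enumerating:
  P1: N6 <- N4 -> N2 <- N7 -> N8 -> N3
  P2: N6 <- N4 -> N2 <- N8 -> N3
  P3: N6 <- N4 -> N2 -> N3
  P4: N6 <- N7 -> N8 -> N2 -> N3
  P5: N6 <- N7 -> N8 -> N3
  P6: N6 <- N7 -> N2 <- N8 -> N3
  P7: N6 <- N7 -> N2 -> N3
That exhausts the simple backdoor paths. Count: 7.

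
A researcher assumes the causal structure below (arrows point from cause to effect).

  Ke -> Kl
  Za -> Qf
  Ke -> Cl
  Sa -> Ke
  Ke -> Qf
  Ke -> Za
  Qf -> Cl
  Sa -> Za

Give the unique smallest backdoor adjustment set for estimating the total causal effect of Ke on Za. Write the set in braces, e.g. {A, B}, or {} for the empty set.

{Sa}

Variables eligible for adjustment (non-descendants of Ke, excluding Ke and Za): {Sa}.
Backdoor paths from Ke to Za:
  P1: Ke <- Sa -> Za
The empty set is not sufficient: P1 (Ke <- Sa -> Za) has no collider blocking it and no conditioned non-collider, so it is open.
Try {Sa}:
  P1: blocked at fork node Sa ∈ conditioning set.
{Sa} contains no descendant of Ke and blocks every backdoor path.
{Sa} is the unique smallest valid adjustment set.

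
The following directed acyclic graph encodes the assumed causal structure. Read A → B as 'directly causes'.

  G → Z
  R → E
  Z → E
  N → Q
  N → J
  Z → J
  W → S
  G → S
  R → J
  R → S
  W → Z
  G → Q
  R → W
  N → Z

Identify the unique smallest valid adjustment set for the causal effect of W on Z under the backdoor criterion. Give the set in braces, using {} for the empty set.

{}

Variables eligible for adjustment (non-descendants of W, excluding W and Z): {G, N, Q, R}.
Backdoor paths from W to Z:
  P1: W <- R -> S <- G -> Z
  P2: W <- R -> S <- G -> Q <- N -> Z
  P3: W <- R -> S <- G -> Q <- N -> J <- Z
  P4: W <- R -> J <- N -> Z
  P5: W <- R -> J <- N -> Q <- G -> Z
  P6: W <- R -> J <- Z
  P7: W <- R -> E <- Z
Each backdoor path contains an unconditioned collider, so every path is already blocked with the empty conditioning set:
  P1: blocked at collider S (neither it nor any descendant is in the conditioning set).
  P2: blocked at collider S (neither it nor any descendant is in the conditioning set).
  P3: blocked at collider S (neither it nor any descendant is in the conditioning set).
  P4: blocked at collider J (neither it nor any descendant is in the conditioning set).
  P5: blocked at collider J (neither it nor any descendant is in the conditioning set).
  P6: blocked at collider J (neither it nor any descendant is in the conditioning set).
  P7: blocked at collider E (neither it nor any descendant is in the conditioning set).
The empty set is therefore the unique smallest valid set.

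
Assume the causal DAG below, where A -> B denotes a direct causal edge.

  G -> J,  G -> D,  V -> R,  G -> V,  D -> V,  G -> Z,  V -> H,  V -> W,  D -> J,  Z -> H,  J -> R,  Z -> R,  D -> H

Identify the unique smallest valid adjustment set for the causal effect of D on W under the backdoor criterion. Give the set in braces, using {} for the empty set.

{G}

Variables eligible for adjustment (non-descendants of D, excluding D and W): {G, Z}.
Backdoor paths from D to W:
  P1: D <- G -> V -> W
  P2: D <- G -> Z -> R <- V -> W
  P3: D <- G -> Z -> H <- V -> W
  P4: D <- G -> J -> R <- V -> W
  P5: D <- G -> J -> R <- Z -> H <- V -> W
The empty set is not sufficient: P1 (D <- G -> V -> W) has no collider blocking it and no conditioned non-collider, so it is open.
Try {G}:
  P1: blocked at fork node G ∈ conditioning set.
  P2: blocked at fork node G ∈ conditioning set.
  P3: blocked at fork node G ∈ conditioning set.
  P4: blocked at fork node G ∈ conditioning set.
  P5: blocked at fork node G ∈ conditioning set.
{G} contains no descendant of D and blocks every backdoor path.
No other singleton works — e.g. {Z} leaves P1 open — so {G} is the unique smallest valid adjustment set.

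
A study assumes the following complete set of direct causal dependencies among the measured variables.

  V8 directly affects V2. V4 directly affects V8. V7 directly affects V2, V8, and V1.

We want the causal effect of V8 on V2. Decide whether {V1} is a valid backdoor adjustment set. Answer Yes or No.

No

Backdoor paths from V8 to V2 (paths whose first edge points into V8):
  P1: V8 <- V7 -> V2
Condition 1 (no descendant of V8 in the set): holds — descendants of V8 are {V2}; none are in {V1}.
Condition 2 (every backdoor path blocked by {V1}):
  P1: open — no interior node is in the conditioning set.
{V1} does not satisfy the backdoor criterion.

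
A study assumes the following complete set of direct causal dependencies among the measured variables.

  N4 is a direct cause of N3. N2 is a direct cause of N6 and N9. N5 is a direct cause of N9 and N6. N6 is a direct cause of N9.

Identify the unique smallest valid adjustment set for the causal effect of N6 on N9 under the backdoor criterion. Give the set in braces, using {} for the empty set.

Variables eligible for adjustment (non-descendants of N6, excluding N6 and N9): {N2, N3, N4, N5}.
Backdoor paths from N6 to N9:
  P1: N6 <- N5 -> N9
  P2: N6 <- N2 -> N9
The empty set is not sufficient: P1 (N6 <- N5 -> N9) has no collider blocking it and no conditioned non-collider, so it is open.
Try {N2, N5}:
  P1: blocked at fork node N5 ∈ conditioning set.
  P2: blocked at fork node N2 ∈ conditioning set.
{N2, N5} contains no descendant of N6 and blocks every backdoor path.
Every element of {N2, N5} is needed (dropping N2 leaves P2 open; dropping N5 leaves P1 open), so no proper subset is valid.
Among all size-2 subsets of the eligible variables, only {N2, N5} blocks every backdoor path, so it is the unique smallest valid adjustment set.

{N2, N5}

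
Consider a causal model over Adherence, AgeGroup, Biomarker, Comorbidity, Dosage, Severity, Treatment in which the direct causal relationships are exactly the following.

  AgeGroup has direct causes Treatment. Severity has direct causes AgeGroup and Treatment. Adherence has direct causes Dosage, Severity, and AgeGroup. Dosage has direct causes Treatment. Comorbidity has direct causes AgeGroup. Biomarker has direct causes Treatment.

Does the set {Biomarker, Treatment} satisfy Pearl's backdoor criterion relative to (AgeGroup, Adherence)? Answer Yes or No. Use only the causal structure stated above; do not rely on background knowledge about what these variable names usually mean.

Backdoor paths from AgeGroup to Adherence (paths whose first edge points into AgeGroup):
  P1: AgeGroup <- Treatment -> Dosage -> Adherence
  P2: AgeGroup <- Treatment -> Severity -> Adherence
Condition 1 (no descendant of AgeGroup in the set): holds — descendants of AgeGroup are {Adherence, Comorbidity, Severity}; none are in {Biomarker, Treatment}.
Condition 2 (every backdoor path blocked by {Biomarker, Treatment}):
  P1: blocked at fork node Treatment ∈ conditioning set.
  P2: blocked at fork node Treatment ∈ conditioning set.
{Biomarker, Treatment} satisfies the backdoor criterion.

Yes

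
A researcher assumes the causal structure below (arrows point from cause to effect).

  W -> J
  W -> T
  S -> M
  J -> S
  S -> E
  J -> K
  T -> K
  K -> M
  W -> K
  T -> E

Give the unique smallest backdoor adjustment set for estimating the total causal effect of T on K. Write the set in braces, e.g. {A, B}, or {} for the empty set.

{W}

Variables eligible for adjustment (non-descendants of T, excluding T and K): {J, S, W}.
Backdoor paths from T to K:
  P1: T <- W -> J -> K
  P2: T <- W -> J -> S -> M <- K
  P3: T <- W -> K
The empty set is not sufficient: P1 (T <- W -> J -> K) has no collider blocking it and no conditioned non-collider, so it is open.
Try {W}:
  P1: blocked at fork node W ∈ conditioning set.
  P2: blocked at fork node W ∈ conditioning set.
  P3: blocked at fork node W ∈ conditioning set.
{W} contains no descendant of T and blocks every backdoor path.
No other singleton works — e.g. {J} leaves P3 open — so {W} is the unique smallest valid adjustment set.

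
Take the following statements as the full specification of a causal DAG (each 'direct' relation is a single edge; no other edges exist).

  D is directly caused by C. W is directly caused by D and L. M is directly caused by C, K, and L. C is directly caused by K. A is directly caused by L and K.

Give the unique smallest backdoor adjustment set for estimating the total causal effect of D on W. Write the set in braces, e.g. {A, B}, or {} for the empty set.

Variables eligible for adjustment (non-descendants of D, excluding D and W): {A, C, K, L, M}.
Backdoor paths from D to W:
  P1: D <- C <- K -> M <- L -> W
  P2: D <- C <- K -> A <- L -> W
  P3: D <- C -> M <- K -> A <- L -> W
  P4: D <- C -> M <- L -> W
Each backdoor path contains an unconditioned collider, so every path is already blocked with the empty conditioning set:
  P1: blocked at collider M (neither it nor any descendant is in the conditioning set).
  P2: blocked at collider A (neither it nor any descendant is in the conditioning set).
  P3: blocked at collider M (neither it nor any descendant is in the conditioning set).
  P4: blocked at collider M (neither it nor any descendant is in the conditioning set).
The empty set is therefore the unique smallest valid set.

{}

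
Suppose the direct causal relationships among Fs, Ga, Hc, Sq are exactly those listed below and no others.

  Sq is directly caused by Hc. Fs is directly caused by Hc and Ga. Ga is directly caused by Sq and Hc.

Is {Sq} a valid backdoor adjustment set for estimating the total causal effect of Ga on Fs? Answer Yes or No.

No

Backdoor paths from Ga to Fs (paths whose first edge points into Ga):
  P1: Ga <- Hc -> Fs
  P2: Ga <- Sq <- Hc -> Fs
Condition 1 (no descendant of Ga in the set): holds — descendants of Ga are {Fs}; none are in {Sq}.
Condition 2 (every backdoor path blocked by {Sq}):
  P1: open — no interior node is in the conditioning set.
  P2: blocked at chain node Sq ∈ conditioning set.
{Sq} does not satisfy the backdoor criterion.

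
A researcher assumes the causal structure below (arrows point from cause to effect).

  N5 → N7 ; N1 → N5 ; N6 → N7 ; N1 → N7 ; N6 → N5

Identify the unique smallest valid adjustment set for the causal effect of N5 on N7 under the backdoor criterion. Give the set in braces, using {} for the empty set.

Variables eligible for adjustment (non-descendants of N5, excluding N5 and N7): {N1, N6}.
Backdoor paths from N5 to N7:
  P1: N5 <- N6 -> N7
  P2: N5 <- N1 -> N7
The empty set is not sufficient: P1 (N5 <- N6 -> N7) has no collider blocking it and no conditioned non-collider, so it is open.
Try {N1, N6}:
  P1: blocked at fork node N6 ∈ conditioning set.
  P2: blocked at fork node N1 ∈ conditioning set.
{N1, N6} contains no descendant of N5 and blocks every backdoor path.
Every element of {N1, N6} is needed (dropping N1 leaves P2 open; dropping N6 leaves P1 open), so no proper subset is valid.
Among all size-2 subsets of the eligible variables, only {N1, N6} blocks every backdoor path, so it is the unique smallest valid adjustment set.

{N1, N6}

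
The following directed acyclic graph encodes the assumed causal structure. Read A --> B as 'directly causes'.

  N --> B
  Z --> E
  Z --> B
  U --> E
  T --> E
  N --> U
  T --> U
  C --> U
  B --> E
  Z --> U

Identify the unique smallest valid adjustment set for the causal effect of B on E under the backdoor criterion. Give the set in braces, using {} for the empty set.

{N, Z}

Variables eligible for adjustment (non-descendants of B, excluding B and E): {C, N, T, U, Z}.
Backdoor paths from B to E:
  P1: B <- N -> U <- Z -> E
  P2: B <- N -> U <- T -> E
  P3: B <- N -> U -> E
  P4: B <- Z -> U <- T -> E
  P5: B <- Z -> U -> E
  P6: B <- Z -> E
The empty set is not sufficient: P3 (B <- N -> U -> E) has no collider blocking it and no conditioned non-collider, so it is open.
Try {N, Z}:
  P1: blocked at fork node N ∈ conditioning set.
  P2: blocked at fork node N ∈ conditioning set.
  P3: blocked at fork node N ∈ conditioning set.
  P4: blocked at fork node Z ∈ conditioning set.
  P5: blocked at fork node Z ∈ conditioning set.
  P6: blocked at fork node Z ∈ conditioning set.
{N, Z} contains no descendant of B and blocks every backdoor path.
Every element of {N, Z} is needed (dropping N leaves P3 open; dropping Z leaves P5 open), so no proper subset is valid.
Among all size-2 subsets of the eligible variables, only {N, Z} blocks every backdoor path, so it is the unique smallest valid adjustment set.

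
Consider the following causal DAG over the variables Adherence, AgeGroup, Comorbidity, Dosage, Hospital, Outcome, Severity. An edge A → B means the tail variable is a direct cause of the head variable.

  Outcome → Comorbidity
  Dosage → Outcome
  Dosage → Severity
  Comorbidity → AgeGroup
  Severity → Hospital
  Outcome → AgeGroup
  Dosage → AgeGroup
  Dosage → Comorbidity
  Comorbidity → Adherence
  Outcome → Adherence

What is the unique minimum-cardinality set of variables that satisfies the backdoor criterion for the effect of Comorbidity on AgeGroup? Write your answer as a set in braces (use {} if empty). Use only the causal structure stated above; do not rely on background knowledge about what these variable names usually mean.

{Dosage, Outcome}

Variables eligible for adjustment (non-descendants of Comorbidity, excluding Comorbidity and AgeGroup): {Dosage, Hospital, Outcome, Severity}.
Backdoor paths from Comorbidity to AgeGroup:
  P1: Comorbidity <- Dosage -> Outcome -> AgeGroup
  P2: Comorbidity <- Dosage -> AgeGroup
  P3: Comorbidity <- Outcome <- Dosage -> AgeGroup
  P4: Comorbidity <- Outcome -> AgeGroup
The empty set is not sufficient: P1 (Comorbidity <- Dosage -> Outcome -> AgeGroup) has no collider blocking it and no conditioned non-collider, so it is open.
Try {Dosage, Outcome}:
  P1: blocked at fork node Dosage ∈ conditioning set.
  P2: blocked at fork node Dosage ∈ conditioning set.
  P3: blocked at chain node Outcome ∈ conditioning set.
  P4: blocked at fork node Outcome ∈ conditioning set.
{Dosage, Outcome} contains no descendant of Comorbidity and blocks every backdoor path.
Every element of {Dosage, Outcome} is needed (dropping Dosage leaves P2 open; dropping Outcome leaves P4 open), so no proper subset is valid.
Among all size-2 subsets of the eligible variables, only {Dosage, Outcome} blocks every backdoor path, so it is the unique smallest valid adjustment set.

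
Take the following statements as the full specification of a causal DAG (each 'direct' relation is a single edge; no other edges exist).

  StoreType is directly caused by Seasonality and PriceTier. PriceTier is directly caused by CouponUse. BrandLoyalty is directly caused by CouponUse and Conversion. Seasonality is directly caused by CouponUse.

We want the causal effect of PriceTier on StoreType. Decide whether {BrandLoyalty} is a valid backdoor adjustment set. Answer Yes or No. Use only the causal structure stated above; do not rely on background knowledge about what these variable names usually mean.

Backdoor paths from PriceTier to StoreType (paths whose first edge points into PriceTier):
  P1: PriceTier <- CouponUse -> Seasonality -> StoreType
Condition 1 (no descendant of PriceTier in the set): holds — descendants of PriceTier are {StoreType}; none are in {BrandLoyalty}.
Condition 2 (every backdoor path blocked by {BrandLoyalty}):
  P1: open — no interior node is in the conditioning set.
{BrandLoyalty} does not satisfy the backdoor criterion.

No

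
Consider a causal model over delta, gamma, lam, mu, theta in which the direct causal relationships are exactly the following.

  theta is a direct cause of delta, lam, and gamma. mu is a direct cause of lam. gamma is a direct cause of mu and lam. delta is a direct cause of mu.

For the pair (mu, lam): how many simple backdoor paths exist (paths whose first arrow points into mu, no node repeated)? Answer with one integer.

4

A backdoor path from mu to lam is any simple undirected path whose first edge points into mu (i.e. leaves mu via a parent).
Parents of mu: {delta, gamma}.
Enumerating:
  P1: mu <- gamma <- theta -> lam
  P2: mu <- gamma -> lam
  P3: mu <- delta <- theta -> gamma -> lam
  P4: mu <- delta <- theta -> lam
That exhausts the simple backdoor paths. Count: 4.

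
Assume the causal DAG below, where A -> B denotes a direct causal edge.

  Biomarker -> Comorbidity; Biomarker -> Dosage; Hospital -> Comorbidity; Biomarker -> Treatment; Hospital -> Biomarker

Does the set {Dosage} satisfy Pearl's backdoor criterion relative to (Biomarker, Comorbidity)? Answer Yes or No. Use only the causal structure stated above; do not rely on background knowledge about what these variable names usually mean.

No

Backdoor paths from Biomarker to Comorbidity (paths whose first edge points into Biomarker):
  P1: Biomarker <- Hospital -> Comorbidity
Condition 1 (no descendant of Biomarker in the set): FAILS — Dosage is a descendant of Biomarker.
Condition 2 (every backdoor path blocked by {Dosage}):
  P1: open — no interior node is in the conditioning set.
{Dosage} does not satisfy the backdoor criterion.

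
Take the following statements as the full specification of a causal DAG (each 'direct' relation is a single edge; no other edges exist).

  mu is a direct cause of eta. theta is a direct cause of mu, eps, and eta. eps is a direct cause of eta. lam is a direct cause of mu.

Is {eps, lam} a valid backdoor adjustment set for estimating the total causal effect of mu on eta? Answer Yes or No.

No

Backdoor paths from mu to eta (paths whose first edge points into mu):
  P1: mu <- theta -> eps -> eta
  P2: mu <- theta -> eta
Condition 1 (no descendant of mu in the set): holds — descendants of mu are {eta}; none are in {eps, lam}.
Condition 2 (every backdoor path blocked by {eps, lam}):
  P1: blocked at chain node eps ∈ conditioning set.
  P2: open — no interior node is in the conditioning set.
{eps, lam} does not satisfy the backdoor criterion.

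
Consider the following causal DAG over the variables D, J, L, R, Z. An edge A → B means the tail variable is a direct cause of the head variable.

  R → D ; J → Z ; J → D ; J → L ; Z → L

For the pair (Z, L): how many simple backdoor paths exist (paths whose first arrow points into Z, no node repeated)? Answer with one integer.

A backdoor path from Z to L is any simple undirected path whose first edge points into Z (i.e. leaves Z via a parent).
Parents of Z: {J}.
Enumerating:
  P1: Z <- J -> L
That exhausts the simple backdoor paths. Count: 1.

1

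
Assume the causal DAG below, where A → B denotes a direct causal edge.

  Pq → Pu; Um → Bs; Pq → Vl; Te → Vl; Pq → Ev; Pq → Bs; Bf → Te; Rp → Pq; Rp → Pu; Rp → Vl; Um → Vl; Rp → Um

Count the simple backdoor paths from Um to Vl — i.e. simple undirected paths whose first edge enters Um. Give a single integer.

A backdoor path from Um to Vl is any simple undirected path whose first edge points into Um (i.e. leaves Um via a parent).
Parents of Um: {Rp}.
Enumerating:
  P1: Um <- Rp -> Pq -> Vl
  P2: Um <- Rp -> Pu <- Pq -> Vl
  P3: Um <- Rp -> Vl
That exhausts the simple backdoor paths. Count: 3.

3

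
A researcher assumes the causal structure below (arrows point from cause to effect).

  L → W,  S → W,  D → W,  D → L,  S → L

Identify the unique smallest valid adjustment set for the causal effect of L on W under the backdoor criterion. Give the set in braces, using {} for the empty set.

{D, S}

Variables eligible for adjustment (non-descendants of L, excluding L and W): {D, S}.
Backdoor paths from L to W:
  P1: L <- S -> W
  P2: L <- D -> W
The empty set is not sufficient: P1 (L <- S -> W) has no collider blocking it and no conditioned non-collider, so it is open.
Try {D, S}:
  P1: blocked at fork node S ∈ conditioning set.
  P2: blocked at fork node D ∈ conditioning set.
{D, S} contains no descendant of L and blocks every backdoor path.
Every element of {D, S} is needed (dropping D leaves P2 open; dropping S leaves P1 open), so no proper subset is valid.
Among all size-2 subsets of the eligible variables, only {D, S} blocks every backdoor path, so it is the unique smallest valid adjustment set.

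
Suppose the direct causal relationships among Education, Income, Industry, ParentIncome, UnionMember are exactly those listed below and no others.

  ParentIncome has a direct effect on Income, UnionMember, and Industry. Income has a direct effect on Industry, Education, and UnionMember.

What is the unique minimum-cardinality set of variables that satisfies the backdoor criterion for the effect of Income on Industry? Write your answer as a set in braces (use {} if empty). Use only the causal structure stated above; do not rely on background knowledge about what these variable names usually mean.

Variables eligible for adjustment (non-descendants of Income, excluding Income and Industry): {ParentIncome}.
Backdoor paths from Income to Industry:
  P1: Income <- ParentIncome -> Industry
The empty set is not sufficient: P1 (Income <- ParentIncome -> Industry) has no collider blocking it and no conditioned non-collider, so it is open.
Try {ParentIncome}:
  P1: blocked at fork node ParentIncome ∈ conditioning set.
{ParentIncome} contains no descendant of Income and blocks every backdoor path.
{ParentIncome} is the unique smallest valid adjustment set.

{ParentIncome}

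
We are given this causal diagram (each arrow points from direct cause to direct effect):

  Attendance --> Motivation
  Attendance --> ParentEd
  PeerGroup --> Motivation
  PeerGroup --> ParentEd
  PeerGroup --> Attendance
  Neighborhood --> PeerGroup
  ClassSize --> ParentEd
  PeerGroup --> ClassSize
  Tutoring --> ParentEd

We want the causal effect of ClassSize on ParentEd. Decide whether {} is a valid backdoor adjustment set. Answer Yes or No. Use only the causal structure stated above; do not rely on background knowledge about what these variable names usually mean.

No

Backdoor paths from ClassSize to ParentEd (paths whose first edge points into ClassSize):
  P1: ClassSize <- PeerGroup -> Attendance -> ParentEd
  P2: ClassSize <- PeerGroup -> ParentEd
  P3: ClassSize <- PeerGroup -> Motivation <- Attendance -> ParentEd
Condition 1 (no descendant of ClassSize in the set): holds — descendants of ClassSize are {ParentEd}; none are in {}.
Condition 2 (every backdoor path blocked by {}):
  P1: open — no interior node is in the conditioning set.
  P2: open — no interior node is in the conditioning set.
  P3: blocked at collider Motivation (neither it nor any descendant is in the conditioning set).
{} does not satisfy the backdoor criterion.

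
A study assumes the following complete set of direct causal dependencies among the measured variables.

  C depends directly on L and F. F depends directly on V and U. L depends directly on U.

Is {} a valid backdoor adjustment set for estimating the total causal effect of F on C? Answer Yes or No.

Backdoor paths from F to C (paths whose first edge points into F):
  P1: F <- U -> L -> C
Condition 1 (no descendant of F in the set): holds — descendants of F are {C}; none are in {}.
Condition 2 (every backdoor path blocked by {}):
  P1: open — no interior node is in the conditioning set.
{} does not satisfy the backdoor criterion.

No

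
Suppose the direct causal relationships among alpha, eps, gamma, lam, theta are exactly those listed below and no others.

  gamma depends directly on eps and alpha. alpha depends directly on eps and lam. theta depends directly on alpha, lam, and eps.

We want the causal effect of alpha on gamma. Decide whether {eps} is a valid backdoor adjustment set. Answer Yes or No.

Yes

Backdoor paths from alpha to gamma (paths whose first edge points into alpha):
  P1: alpha <- eps -> gamma
  P2: alpha <- lam -> theta <- eps -> gamma
Condition 1 (no descendant of alpha in the set): holds — descendants of alpha are {gamma, theta}; none are in {eps}.
Condition 2 (every backdoor path blocked by {eps}):
  P1: blocked at fork node eps ∈ conditioning set.
  P2: blocked at collider theta (neither it nor any descendant is in the conditioning set).
{eps} satisfies the backdoor criterion.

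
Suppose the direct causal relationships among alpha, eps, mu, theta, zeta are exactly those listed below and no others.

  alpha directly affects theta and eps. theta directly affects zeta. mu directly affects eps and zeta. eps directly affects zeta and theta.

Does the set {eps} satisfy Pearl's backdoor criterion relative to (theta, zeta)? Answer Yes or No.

No

Backdoor paths from theta to zeta (paths whose first edge points into theta):
  P1: theta <- alpha -> eps <- mu -> zeta
  P2: theta <- alpha -> eps -> zeta
  P3: theta <- eps <- mu -> zeta
  P4: theta <- eps -> zeta
Condition 1 (no descendant of theta in the set): holds — descendants of theta are {zeta}; none are in {eps}.
Condition 2 (every backdoor path blocked by {eps}):
  P1: open — collider(s) eps are conditioned on (or have a conditioned descendant) and no non-collider on the path is in the set.
  P2: blocked at chain node eps ∈ conditioning set.
  P3: blocked at chain node eps ∈ conditioning set.
  P4: blocked at fork node eps ∈ conditioning set.
{eps} does not satisfy the backdoor criterion.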